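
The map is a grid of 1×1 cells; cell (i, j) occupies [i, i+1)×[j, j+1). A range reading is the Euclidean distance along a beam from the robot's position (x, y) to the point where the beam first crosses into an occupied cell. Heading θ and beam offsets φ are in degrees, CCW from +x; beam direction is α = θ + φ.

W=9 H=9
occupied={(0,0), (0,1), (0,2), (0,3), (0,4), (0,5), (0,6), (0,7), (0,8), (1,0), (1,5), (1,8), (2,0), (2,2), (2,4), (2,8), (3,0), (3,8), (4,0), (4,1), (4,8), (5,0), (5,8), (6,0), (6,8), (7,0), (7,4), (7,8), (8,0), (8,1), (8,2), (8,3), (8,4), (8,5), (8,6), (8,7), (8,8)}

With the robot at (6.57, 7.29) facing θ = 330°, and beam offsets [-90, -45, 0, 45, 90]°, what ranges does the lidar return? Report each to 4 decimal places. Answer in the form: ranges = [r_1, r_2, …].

ranges = [7.2631, 2.3708, 1.6512, 1.4804, 0.8198]

beam 1: φ=-90°, α=240°
  cosα=-0.5000 sinα=-0.8660 | (6,7) | tMaxX 1.1400 tMaxY 0.3349 | tΔX 2.0000 tΔY 1.1547
    t=0.3349 [y] (6,6)
    t=1.1400 [x] (5,6)
    t=1.4896 [y] (5,5)
    t=2.6443 [y] (5,4)
    t=3.1400 [x] (4,4)
    t=3.7990 [y] (4,3)
    t=4.9537 [y] (4,2)
    t=5.1400 [x] (3,2)
    t=6.1084 [y] (3,1)
    t=7.1400 [x] (2,1)
    t=7.2631 [y] (2,0) — stop
  → r_1 = 7.2631
beam 2: φ=-45°, α=285°
  cosα=0.2588 sinα=-0.9659 | (6,7) | tMaxX 1.6614 tMaxY 0.3002 | tΔX 3.8637 tΔY 1.0353
    t=0.3002 [y] (6,6)
    t=1.3355 [y] (6,5)
    t=1.6614 [x] (7,5)
    t=2.3708 [y] (7,4) — stop
  → r_2 = 2.3708
beam 3: φ=0°, α=330°
  cosα=0.8660 sinα=-0.5000 | (6,7) | tMaxX 0.4965 tMaxY 0.5800 | tΔX 1.1547 tΔY 2.0000
    t=0.4965 [x] (7,7)
    t=0.5800 [y] (7,6)
    t=1.6512 [x] (8,6) — stop
  → r_3 = 1.6512
beam 4: φ=45°, α=15°
  cosα=0.9659 sinα=0.2588 | (6,7) | tMaxX 0.4452 tMaxY 2.7432 | tΔX 1.0353 tΔY 3.8637
    t=0.4452 [x] (7,7)
    t=1.4804 [x] (8,7) — stop
  → r_4 = 1.4804
beam 5: φ=90°, α=60°
  cosα=0.5000 sinα=0.8660 | (6,7) | tMaxX 0.8600 tMaxY 0.8198 | tΔX 2.0000 tΔY 1.1547
    t=0.8198 [y] (6,8) — stop
  → r_5 = 0.8198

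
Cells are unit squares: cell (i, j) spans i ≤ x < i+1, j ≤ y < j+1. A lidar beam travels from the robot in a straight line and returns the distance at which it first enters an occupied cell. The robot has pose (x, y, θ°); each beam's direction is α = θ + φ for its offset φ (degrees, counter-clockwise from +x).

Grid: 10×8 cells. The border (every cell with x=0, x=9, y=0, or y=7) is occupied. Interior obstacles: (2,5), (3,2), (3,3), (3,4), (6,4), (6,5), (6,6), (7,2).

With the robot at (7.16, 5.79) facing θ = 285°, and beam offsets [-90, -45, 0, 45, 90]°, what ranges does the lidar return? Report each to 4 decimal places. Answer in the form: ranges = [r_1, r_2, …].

ranges = [0.1656, 0.3200, 2.8884, 2.1246, 1.9049]

beam 1: φ=-90°, α=195°
  direction (-0.9659, -0.2588); cell (7,5); t to first gridline: x 0.1656, y 3.0523 (then +1.0353 / +3.8637)
    (6,5) via x @ 0.1656  # hit
  → r_1 = 0.1656
beam 2: φ=-45°, α=240°
  direction (-0.5000, -0.8660); cell (7,5); t to first gridline: x 0.3200, y 0.9122 (then +2.0000 / +1.1547)
    (6,5) via x @ 0.3200  # hit
  → r_2 = 0.3200
beam 3: φ=0°, α=285°
  direction (0.2588, -0.9659); cell (7,5); t to first gridline: x 3.2455, y 0.8179 (then +3.8637 / +1.0353)
    (7,4) via y @ 0.8179
    (7,3) via y @ 1.8531
    (7,2) via y @ 2.8884  # hit
  → r_3 = 2.8884
beam 4: φ=45°, α=330°
  direction (0.8660, -0.5000); cell (7,5); t to first gridline: x 0.9699, y 1.5800 (then +1.1547 / +2.0000)
    (8,5) via x @ 0.9699
    (8,4) via y @ 1.5800
    (9,4) via x @ 2.1246  # hit
  → r_4 = 2.1246
beam 5: φ=90°, α=15°
  direction (0.9659, 0.2588); cell (7,5); t to first gridline: x 0.8696, y 0.8114 (then +1.0353 / +3.8637)
    (7,6) via y @ 0.8114
    (8,6) via x @ 0.8696
    (9,6) via x @ 1.9049  # hit
  → r_5 = 1.9049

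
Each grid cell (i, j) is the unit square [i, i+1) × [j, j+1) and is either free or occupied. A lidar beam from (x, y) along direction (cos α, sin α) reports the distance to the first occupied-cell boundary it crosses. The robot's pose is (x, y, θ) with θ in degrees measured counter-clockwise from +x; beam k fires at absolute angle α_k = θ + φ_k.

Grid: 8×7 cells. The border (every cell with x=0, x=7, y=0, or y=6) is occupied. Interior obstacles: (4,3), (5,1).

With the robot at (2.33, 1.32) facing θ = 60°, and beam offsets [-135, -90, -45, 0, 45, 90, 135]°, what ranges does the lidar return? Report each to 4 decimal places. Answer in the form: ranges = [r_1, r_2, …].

ranges = [0.3313, 0.6400, 4.8347, 5.4040, 4.8451, 1.5358, 1.2364]

beam 1: φ=-135°, α=285°
  direction (0.2588, -0.9659); cell (2,1); t to first gridline: x 2.5887, y 0.3313 (then +3.8637 / +1.0353)
    (2,0) via y @ 0.3313  # hit
  → r_1 = 0.3313
beam 2: φ=-90°, α=330°
  direction (0.8660, -0.5000); cell (2,1); t to first gridline: x 0.7736, y 0.6400 (then +1.1547 / +2.0000)
    (2,0) via y @ 0.6400  # hit
  → r_2 = 0.6400
beam 3: φ=-45°, α=15°
  direction (0.9659, 0.2588); cell (2,1); t to first gridline: x 0.6936, y 2.6273 (then +1.0353 / +3.8637)
    (3,1) via x @ 0.6936
    (4,1) via x @ 1.7289
    (4,2) via y @ 2.6273
    (5,2) via x @ 2.7642
    (6,2) via x @ 3.7995
    (7,2) via x @ 4.8347  # hit
  → r_3 = 4.8347
beam 4: φ=0°, α=60°
  direction (0.5000, 0.8660); cell (2,1); t to first gridline: x 1.3400, y 0.7852 (then +2.0000 / +1.1547)
    (2,2) via y @ 0.7852
    (3,2) via x @ 1.3400
    (3,3) via y @ 1.9399
    (3,4) via y @ 3.0946
    (4,4) via x @ 3.3400
    (4,5) via y @ 4.2493
    (5,5) via x @ 5.3400
    (5,6) via y @ 5.4040  # hit
  → r_4 = 5.4040
beam 5: φ=45°, α=105°
  direction (-0.2588, 0.9659); cell (2,1); t to first gridline: x 1.2750, y 0.7040 (then +3.8637 / +1.0353)
    (2,2) via y @ 0.7040
    (1,2) via x @ 1.2750
    (1,3) via y @ 1.7393
    (1,4) via y @ 2.7745
    (1,5) via y @ 3.8098
    (1,6) via y @ 4.8451  # hit
  → r_5 = 4.8451
beam 6: φ=90°, α=150°
  direction (-0.8660, 0.5000); cell (2,1); t to first gridline: x 0.3811, y 1.3600 (then +1.1547 / +2.0000)
    (1,1) via x @ 0.3811
    (1,2) via y @ 1.3600
    (0,2) via x @ 1.5358  # hit
  → r_6 = 1.5358
beam 7: φ=135°, α=195°
  direction (-0.9659, -0.2588); cell (2,1); t to first gridline: x 0.3416, y 1.2364 (then +1.0353 / +3.8637)
    (1,1) via x @ 0.3416
    (1,0) via y @ 1.2364  # hit
  → r_7 = 1.2364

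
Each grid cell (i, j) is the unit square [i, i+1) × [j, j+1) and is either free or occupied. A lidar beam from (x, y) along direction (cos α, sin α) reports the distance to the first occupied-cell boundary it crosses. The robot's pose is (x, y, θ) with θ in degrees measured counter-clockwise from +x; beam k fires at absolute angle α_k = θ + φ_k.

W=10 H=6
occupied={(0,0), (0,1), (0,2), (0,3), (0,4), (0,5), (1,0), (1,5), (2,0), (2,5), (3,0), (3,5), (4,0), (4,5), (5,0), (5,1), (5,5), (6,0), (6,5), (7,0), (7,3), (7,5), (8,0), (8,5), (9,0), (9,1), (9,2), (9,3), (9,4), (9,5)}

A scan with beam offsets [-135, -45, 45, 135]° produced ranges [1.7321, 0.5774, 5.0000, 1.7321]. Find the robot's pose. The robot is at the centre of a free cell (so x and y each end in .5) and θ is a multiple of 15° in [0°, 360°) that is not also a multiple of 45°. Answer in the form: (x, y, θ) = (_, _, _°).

(x, y, θ) = (7.5, 2.5, 105°)

The pose lattice has 30·16 = 480 candidates. Test each by forward raycasting.
  (1.5, 3.5, 285°): beam 1 = 0.5774 ≠ 1.7321 ✗
  (2.5, 3.5, 150°): beam 1 = 5.7956 ≠ 1.7321 ✗
  (2.5, 2.5, 330°): beam 1 = 1.5529 ≠ 1.7321 ✗
  …
  (7.5, 2.5, 105°): r_1=1.7321, r_2=0.5774, r_3=5.0000, r_4=1.7321 — all match ✓
Unique over the lattice → pose = (7.5, 2.5, 105°).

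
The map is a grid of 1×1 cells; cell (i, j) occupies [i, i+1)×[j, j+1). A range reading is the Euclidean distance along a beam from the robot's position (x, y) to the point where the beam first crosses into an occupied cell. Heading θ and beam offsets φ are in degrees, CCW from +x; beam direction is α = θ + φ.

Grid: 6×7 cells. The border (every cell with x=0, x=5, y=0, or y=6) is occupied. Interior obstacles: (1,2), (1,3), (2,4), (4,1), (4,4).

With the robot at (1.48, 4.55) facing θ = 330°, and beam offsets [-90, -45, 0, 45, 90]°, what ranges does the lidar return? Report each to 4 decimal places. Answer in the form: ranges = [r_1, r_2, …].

ranges = [0.6351, 0.5694, 0.6004, 0.5383, 1.6743]

beam 1: φ=-90°, α=240°
  cosα=-0.5000 sinα=-0.8660 | (1,4) | tMaxX 0.9600 tMaxY 0.6351 | tΔX 2.0000 tΔY 1.1547
    t=0.6351 [y] (1,3) — stop
  → r_1 = 0.6351
beam 2: φ=-45°, α=285°
  cosα=0.2588 sinα=-0.9659 | (1,4) | tMaxX 2.0091 tMaxY 0.5694 | tΔX 3.8637 tΔY 1.0353
    t=0.5694 [y] (1,3) — stop
  → r_2 = 0.5694
beam 3: φ=0°, α=330°
  cosα=0.8660 sinα=-0.5000 | (1,4) | tMaxX 0.6004 tMaxY 1.1000 | tΔX 1.1547 tΔY 2.0000
    t=0.6004 [x] (2,4) — stop
  → r_3 = 0.6004
beam 4: φ=45°, α=15°
  cosα=0.9659 sinα=0.2588 | (1,4) | tMaxX 0.5383 tMaxY 1.7387 | tΔX 1.0353 tΔY 3.8637
    t=0.5383 [x] (2,4) — stop
  → r_4 = 0.5383
beam 5: φ=90°, α=60°
  cosα=0.5000 sinα=0.8660 | (1,4) | tMaxX 1.0400 tMaxY 0.5196 | tΔX 2.0000 tΔY 1.1547
    t=0.5196 [y] (1,5)
    t=1.0400 [x] (2,5)
    t=1.6743 [y] (2,6) — stop
  → r_5 = 1.6743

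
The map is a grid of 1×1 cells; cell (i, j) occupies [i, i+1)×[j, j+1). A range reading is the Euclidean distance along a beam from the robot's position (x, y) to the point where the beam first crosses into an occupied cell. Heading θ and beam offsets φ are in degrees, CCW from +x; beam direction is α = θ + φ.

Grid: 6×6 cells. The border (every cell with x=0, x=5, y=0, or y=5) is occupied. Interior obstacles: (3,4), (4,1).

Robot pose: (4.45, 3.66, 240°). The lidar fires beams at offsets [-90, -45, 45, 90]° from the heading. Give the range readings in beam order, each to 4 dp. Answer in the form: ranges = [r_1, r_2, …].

beam 1: φ=-90°, α=150°
  d=(-0.8660,0.5000)  start (4,3)  tX=0.5196 tY=0.6800  stride 1/|dx|=1.1547 1/|dy|=2.0000
    cross x-line → (3,3), t=0.5196
    cross y-line → (3,4), t=0.6800 (wall)
  → r_1 = 0.6800
beam 2: φ=-45°, α=195°
  d=(-0.9659,-0.2588)  start (4,3)  tX=0.4659 tY=2.5500  stride 1/|dx|=1.0353 1/|dy|=3.8637
    cross x-line → (3,3), t=0.4659
    cross x-line → (2,3), t=1.5012
    cross x-line → (1,3), t=2.5364
    cross y-line → (1,2), t=2.5500
    cross x-line → (0,2), t=3.5717 (wall)
  → r_2 = 3.5717
beam 3: φ=45°, α=285°
  d=(0.2588,-0.9659)  start (4,3)  tX=2.1250 tY=0.6833  stride 1/|dx|=3.8637 1/|dy|=1.0353
    cross y-line → (4,2), t=0.6833
    cross y-line → (4,1), t=1.7186 (wall)
  → r_3 = 1.7186
beam 4: φ=90°, α=330°
  d=(0.8660,-0.5000)  start (4,3)  tX=0.6351 tY=1.3200  stride 1/|dx|=1.1547 1/|dy|=2.0000
    cross x-line → (5,3), t=0.6351 (wall)
  → r_4 = 0.6351

ranges = [0.6800, 3.5717, 1.7186, 0.6351]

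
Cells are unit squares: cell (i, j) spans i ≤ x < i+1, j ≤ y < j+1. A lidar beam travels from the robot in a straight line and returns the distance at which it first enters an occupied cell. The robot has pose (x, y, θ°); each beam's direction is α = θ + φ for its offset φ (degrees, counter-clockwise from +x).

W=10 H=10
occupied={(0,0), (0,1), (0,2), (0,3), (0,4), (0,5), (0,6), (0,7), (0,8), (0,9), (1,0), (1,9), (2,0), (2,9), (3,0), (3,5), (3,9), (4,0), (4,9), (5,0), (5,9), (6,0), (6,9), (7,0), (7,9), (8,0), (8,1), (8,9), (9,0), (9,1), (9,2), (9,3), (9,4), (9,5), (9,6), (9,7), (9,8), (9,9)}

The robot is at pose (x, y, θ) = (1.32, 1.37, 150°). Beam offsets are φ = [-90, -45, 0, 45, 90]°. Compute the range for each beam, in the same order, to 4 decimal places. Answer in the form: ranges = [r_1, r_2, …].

ranges = [4.1916, 1.2364, 0.3695, 0.3313, 0.4272]

beam 1: φ=-90°, α=60°
  direction (0.5000, 0.8660); cell (1,1); t to first gridline: x 1.3600, y 0.7275 (then +2.0000 / +1.1547)
    (1,2) via y @ 0.7275
    (2,2) via x @ 1.3600
    (2,3) via y @ 1.8822
    (2,4) via y @ 3.0369
    (3,4) via x @ 3.3600
    (3,5) via y @ 4.1916  # hit
  → r_1 = 4.1916
beam 2: φ=-45°, α=105°
  direction (-0.2588, 0.9659); cell (1,1); t to first gridline: x 1.2364, y 0.6522 (then +3.8637 / +1.0353)
    (1,2) via y @ 0.6522
    (0,2) via x @ 1.2364  # hit
  → r_2 = 1.2364
beam 3: φ=0°, α=150°
  direction (-0.8660, 0.5000); cell (1,1); t to first gridline: x 0.3695, y 1.2600 (then +1.1547 / +2.0000)
    (0,1) via x @ 0.3695  # hit
  → r_3 = 0.3695
beam 4: φ=45°, α=195°
  direction (-0.9659, -0.2588); cell (1,1); t to first gridline: x 0.3313, y 1.4296 (then +1.0353 / +3.8637)
    (0,1) via x @ 0.3313  # hit
  → r_4 = 0.3313
beam 5: φ=90°, α=240°
  direction (-0.5000, -0.8660); cell (1,1); t to first gridline: x 0.6400, y 0.4272 (then +2.0000 / +1.1547)
    (1,0) via y @ 0.4272  # hit
  → r_5 = 0.4272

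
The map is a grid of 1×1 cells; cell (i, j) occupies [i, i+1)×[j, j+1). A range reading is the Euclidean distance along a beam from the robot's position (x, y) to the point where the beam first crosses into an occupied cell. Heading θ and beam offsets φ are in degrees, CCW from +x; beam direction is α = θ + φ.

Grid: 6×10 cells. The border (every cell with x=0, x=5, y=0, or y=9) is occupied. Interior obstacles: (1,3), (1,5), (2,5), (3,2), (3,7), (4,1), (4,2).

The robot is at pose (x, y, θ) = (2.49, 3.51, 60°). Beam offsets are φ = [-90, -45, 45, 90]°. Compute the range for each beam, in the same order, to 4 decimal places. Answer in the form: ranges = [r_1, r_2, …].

ranges = [1.0200, 2.5985, 1.5426, 0.5658]

beam 1: φ=-90°, α=330°
  d=(0.8660,-0.5000)  start (2,3)  tX=0.5889 tY=1.0200  stride 1/|dx|=1.1547 1/|dy|=2.0000
    cross x-line → (3,3), t=0.5889
    cross y-line → (3,2), t=1.0200 (wall)
  → r_1 = 1.0200
beam 2: φ=-45°, α=15°
  d=(0.9659,0.2588)  start (2,3)  tX=0.5280 tY=1.8932  stride 1/|dx|=1.0353 1/|dy|=3.8637
    cross x-line → (3,3), t=0.5280
    cross x-line → (4,3), t=1.5633
    cross y-line → (4,4), t=1.8932
    cross x-line → (5,4), t=2.5985 (wall)
  → r_2 = 2.5985
beam 3: φ=45°, α=105°
  d=(-0.2588,0.9659)  start (2,3)  tX=1.8932 tY=0.5073  stride 1/|dx|=3.8637 1/|dy|=1.0353
    cross y-line → (2,4), t=0.5073
    cross y-line → (2,5), t=1.5426 (wall)
  → r_3 = 1.5426
beam 4: φ=90°, α=150°
  d=(-0.8660,0.5000)  start (2,3)  tX=0.5658 tY=0.9800  stride 1/|dx|=1.1547 1/|dy|=2.0000
    cross x-line → (1,3), t=0.5658 (wall)
  → r_4 = 0.5658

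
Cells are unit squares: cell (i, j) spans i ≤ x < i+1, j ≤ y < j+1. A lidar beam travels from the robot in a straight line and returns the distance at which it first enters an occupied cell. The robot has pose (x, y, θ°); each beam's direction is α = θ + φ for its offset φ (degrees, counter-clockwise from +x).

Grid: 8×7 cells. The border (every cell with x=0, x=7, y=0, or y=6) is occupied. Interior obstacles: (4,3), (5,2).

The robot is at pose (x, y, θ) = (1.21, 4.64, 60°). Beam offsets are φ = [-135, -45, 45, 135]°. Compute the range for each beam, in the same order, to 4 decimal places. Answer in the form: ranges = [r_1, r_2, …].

ranges = [3.7684, 5.2546, 0.8114, 0.2174]

beam 1: φ=-135°, α=285°
  direction (0.2588, -0.9659); cell (1,4); t to first gridline: x 3.0523, y 0.6626 (then +3.8637 / +1.0353)
    (1,3) via y @ 0.6626
    (1,2) via y @ 1.6979
    (1,1) via y @ 2.7331
    (2,1) via x @ 3.0523
    (2,0) via y @ 3.7684  # hit
  → r_1 = 3.7684
beam 2: φ=-45°, α=15°
  direction (0.9659, 0.2588); cell (1,4); t to first gridline: x 0.8179, y 1.3909 (then +1.0353 / +3.8637)
    (2,4) via x @ 0.8179
    (2,5) via y @ 1.3909
    (3,5) via x @ 1.8531
    (4,5) via x @ 2.8884
    (5,5) via x @ 3.9237
    (6,5) via x @ 4.9590
    (6,6) via y @ 5.2546  # hit
  → r_2 = 5.2546
beam 3: φ=45°, α=105°
  direction (-0.2588, 0.9659); cell (1,4); t to first gridline: x 0.8114, y 0.3727 (then +3.8637 / +1.0353)
    (1,5) via y @ 0.3727
    (0,5) via x @ 0.8114  # hit
  → r_3 = 0.8114
beam 4: φ=135°, α=195°
  direction (-0.9659, -0.2588); cell (1,4); t to first gridline: x 0.2174, y 2.4728 (then +1.0353 / +3.8637)
    (0,4) via x @ 0.2174  # hit
  → r_4 = 0.2174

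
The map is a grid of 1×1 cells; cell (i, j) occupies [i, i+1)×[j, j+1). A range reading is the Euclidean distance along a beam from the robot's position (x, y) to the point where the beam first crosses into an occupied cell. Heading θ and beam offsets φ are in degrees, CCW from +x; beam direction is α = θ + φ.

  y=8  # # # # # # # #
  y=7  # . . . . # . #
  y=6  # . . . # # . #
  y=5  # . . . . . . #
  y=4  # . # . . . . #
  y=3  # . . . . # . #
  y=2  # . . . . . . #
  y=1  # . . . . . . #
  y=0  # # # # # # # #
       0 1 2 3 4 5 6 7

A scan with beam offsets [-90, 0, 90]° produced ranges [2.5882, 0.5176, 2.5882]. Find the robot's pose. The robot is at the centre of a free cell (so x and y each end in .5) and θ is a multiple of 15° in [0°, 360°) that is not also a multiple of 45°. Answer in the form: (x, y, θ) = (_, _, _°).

Enumerate (i+0.5, j+0.5, θ) over the 37 free cells and 16 admissible headings. For each, cast all 3 beams and compare to the given ranges.
  (3.5, 1.5, 255°): beam 3 = 1.9319 ≠ 2.5882 ✗
  (6.5, 6.5, 15°): beam 1 = 1.9319 ≠ 2.5882 ✗
  (3.5, 5.5, 210°): beam 1 = 2.8868 ≠ 2.5882 ✗
  (3.5, 4.5, 240°): beam 1 = 0.5774 ≠ 2.5882 ✗
  …
  (4.5, 3.5, 345°): r_1=2.5882, r_2=0.5176, r_3=2.5882 — all match ✓
Unique over the lattice → pose = (4.5, 3.5, 345°).

(x, y, θ) = (4.5, 3.5, 345°)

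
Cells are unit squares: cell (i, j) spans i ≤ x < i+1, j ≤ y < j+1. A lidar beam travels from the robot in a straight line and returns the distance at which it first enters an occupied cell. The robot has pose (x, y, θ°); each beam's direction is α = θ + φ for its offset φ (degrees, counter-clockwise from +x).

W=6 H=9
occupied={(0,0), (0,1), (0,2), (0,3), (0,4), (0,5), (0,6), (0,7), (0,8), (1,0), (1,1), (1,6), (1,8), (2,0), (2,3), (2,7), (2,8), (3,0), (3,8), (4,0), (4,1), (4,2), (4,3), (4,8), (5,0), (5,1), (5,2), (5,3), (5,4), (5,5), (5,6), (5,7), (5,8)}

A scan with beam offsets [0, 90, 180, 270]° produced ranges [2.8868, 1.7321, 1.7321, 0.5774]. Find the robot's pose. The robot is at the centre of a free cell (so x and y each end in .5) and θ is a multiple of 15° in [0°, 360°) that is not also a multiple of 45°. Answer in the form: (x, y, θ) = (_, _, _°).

Enumerate (i+0.5, j+0.5, θ) over the 21 free cells and 16 admissible headings. For each, cast all 4 beams and compare to the given ranges.
  (1.5, 2.5, 60°): beam 1 = 1.0000 ≠ 2.8868 ✗
  (1.5, 5.5, 255°): beam 1 = 1.9319 ≠ 2.8868 ✗
  (4.5, 6.5, 300°): beam 1 = 1.0000 ≠ 2.8868 ✗
  (3.5, 4.5, 330°): beam 1 = 1.0000 ≠ 2.8868 ✗
  …
  (2.5, 4.5, 30°): r_1=2.8868, r_2=1.7321, r_3=1.7321, r_4=0.5774 — all match ✓
No second candidate reproduces the full scan.

(x, y, θ) = (2.5, 4.5, 30°)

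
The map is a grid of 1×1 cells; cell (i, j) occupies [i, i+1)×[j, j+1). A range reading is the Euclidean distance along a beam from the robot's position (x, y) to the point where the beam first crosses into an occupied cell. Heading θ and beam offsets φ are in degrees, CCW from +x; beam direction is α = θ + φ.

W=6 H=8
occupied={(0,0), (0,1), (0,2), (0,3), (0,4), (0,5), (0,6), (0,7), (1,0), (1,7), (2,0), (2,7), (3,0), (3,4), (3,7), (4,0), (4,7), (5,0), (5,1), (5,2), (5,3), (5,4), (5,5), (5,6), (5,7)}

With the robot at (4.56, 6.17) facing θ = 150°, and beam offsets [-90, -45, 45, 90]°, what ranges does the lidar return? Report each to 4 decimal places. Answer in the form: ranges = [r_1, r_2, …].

ranges = [0.8800, 0.8593, 3.6856, 1.3510]

beam 1: φ=-90°, α=60°
  d=(0.5000,0.8660)  start (4,6)  tX=0.8800 tY=0.9584  stride 1/|dx|=2.0000 1/|dy|=1.1547
    cross x-line → (5,6), t=0.8800 (wall)
  → r_1 = 0.8800
beam 2: φ=-45°, α=105°
  d=(-0.2588,0.9659)  start (4,6)  tX=2.1637 tY=0.8593  stride 1/|dx|=3.8637 1/|dy|=1.0353
    cross y-line → (4,7), t=0.8593 (wall)
  → r_2 = 0.8593
beam 3: φ=45°, α=195°
  d=(-0.9659,-0.2588)  start (4,6)  tX=0.5798 tY=0.6568  stride 1/|dx|=1.0353 1/|dy|=3.8637
    cross x-line → (3,6), t=0.5798
    cross y-line → (3,5), t=0.6568
    cross x-line → (2,5), t=1.6150
    cross x-line → (1,5), t=2.6503
    cross x-line → (0,5), t=3.6856 (wall)
  → r_3 = 3.6856
beam 4: φ=90°, α=240°
  d=(-0.5000,-0.8660)  start (4,6)  tX=1.1200 tY=0.1963  stride 1/|dx|=2.0000 1/|dy|=1.1547
    cross y-line → (4,5), t=0.1963
    cross x-line → (3,5), t=1.1200
    cross y-line → (3,4), t=1.3510 (wall)
  → r_4 = 1.3510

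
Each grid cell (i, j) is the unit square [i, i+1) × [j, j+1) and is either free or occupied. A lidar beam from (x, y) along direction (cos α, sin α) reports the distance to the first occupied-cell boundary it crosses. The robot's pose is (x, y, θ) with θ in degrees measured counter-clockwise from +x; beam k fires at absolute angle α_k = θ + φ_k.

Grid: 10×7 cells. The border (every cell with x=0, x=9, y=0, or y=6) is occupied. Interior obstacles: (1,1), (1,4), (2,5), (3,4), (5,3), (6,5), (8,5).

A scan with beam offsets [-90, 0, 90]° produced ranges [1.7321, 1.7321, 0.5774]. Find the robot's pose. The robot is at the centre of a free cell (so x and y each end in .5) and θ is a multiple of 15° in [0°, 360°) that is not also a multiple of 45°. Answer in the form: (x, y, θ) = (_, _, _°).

(x, y, θ) = (4.5, 4.5, 120°)

The pose lattice has 33·16 = 528 candidates. Test each by forward raycasting.
  (4.5, 2.5, 300°): beam 1 = 2.8868 ≠ 1.7321 ✗
  (1.5, 5.5, 300°): beam 1 = 0.5774 ≠ 1.7321 ✗
  (3.5, 5.5, 210°): beam 1 = 0.5774 ≠ 1.7321 ✗
  (3.5, 5.5, 120°): beam 1 = 1.0000 ≠ 1.7321 ✗
  …
  (4.5, 4.5, 120°): r_1=1.7321, r_2=1.7321, r_3=0.5774 — all match ✓
Only this pose fits every beam.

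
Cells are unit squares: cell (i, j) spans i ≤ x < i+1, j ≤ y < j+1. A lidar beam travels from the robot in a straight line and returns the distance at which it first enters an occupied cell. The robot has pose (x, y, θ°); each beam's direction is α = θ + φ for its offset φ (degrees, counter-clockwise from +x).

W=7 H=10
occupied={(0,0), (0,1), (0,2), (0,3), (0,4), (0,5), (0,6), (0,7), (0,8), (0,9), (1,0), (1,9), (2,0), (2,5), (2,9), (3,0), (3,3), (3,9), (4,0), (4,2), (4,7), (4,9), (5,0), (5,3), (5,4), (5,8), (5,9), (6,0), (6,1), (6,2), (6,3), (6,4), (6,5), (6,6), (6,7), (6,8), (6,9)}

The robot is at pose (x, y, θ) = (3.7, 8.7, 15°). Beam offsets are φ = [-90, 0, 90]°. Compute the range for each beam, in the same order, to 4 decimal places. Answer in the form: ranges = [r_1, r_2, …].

ranges = [1.1591, 1.1591, 0.3106]

beam 1: φ=-90°, α=285°
  cosα=0.2588 sinα=-0.9659 | (3,8) | tMaxX 1.1591 tMaxY 0.7247 | tΔX 3.8637 tΔY 1.0353
    t=0.7247 [y] (3,7)
    t=1.1591 [x] (4,7) — stop
  → r_1 = 1.1591
beam 2: φ=0°, α=15°
  cosα=0.9659 sinα=0.2588 | (3,8) | tMaxX 0.3106 tMaxY 1.1591 | tΔX 1.0353 tΔY 3.8637
    t=0.3106 [x] (4,8)
    t=1.1591 [y] (4,9) — stop
  → r_2 = 1.1591
beam 3: φ=90°, α=105°
  cosα=-0.2588 sinα=0.9659 | (3,8) | tMaxX 2.7046 tMaxY 0.3106 | tΔX 3.8637 tΔY 1.0353
    t=0.3106 [y] (3,9) — stop
  → r_3 = 0.3106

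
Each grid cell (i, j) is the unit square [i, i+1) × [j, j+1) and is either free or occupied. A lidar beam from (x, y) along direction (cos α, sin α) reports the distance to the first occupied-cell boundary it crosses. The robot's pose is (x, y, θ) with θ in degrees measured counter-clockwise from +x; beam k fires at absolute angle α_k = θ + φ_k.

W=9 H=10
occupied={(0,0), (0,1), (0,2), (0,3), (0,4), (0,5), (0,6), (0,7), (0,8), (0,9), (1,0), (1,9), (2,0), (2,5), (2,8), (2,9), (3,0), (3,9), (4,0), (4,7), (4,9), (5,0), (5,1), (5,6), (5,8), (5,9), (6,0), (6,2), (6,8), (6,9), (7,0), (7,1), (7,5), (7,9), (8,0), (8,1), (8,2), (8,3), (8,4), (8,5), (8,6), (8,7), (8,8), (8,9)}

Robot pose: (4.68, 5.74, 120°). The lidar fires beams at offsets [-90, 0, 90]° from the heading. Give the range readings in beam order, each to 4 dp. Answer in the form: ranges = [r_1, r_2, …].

beam 1: φ=-90°, α=30°
  dir = (cos 30°, sin 30°) = (0.8660, 0.5000); from cell (4,5)
  next x-line at t=0.3695, next y-line at t=0.5200; Δt_x=1.1547, Δt_y=2.0000
    x: enter (5,5) at t=0.3695
    y: enter (5,6) at t=0.5200 ← occupied
  → r_1 = 0.5200
beam 2: φ=0°, α=120°
  dir = (cos 120°, sin 120°) = (-0.5000, 0.8660); from cell (4,5)
  next x-line at t=1.3600, next y-line at t=0.3002; Δt_x=2.0000, Δt_y=1.1547
    y: enter (4,6) at t=0.3002
    x: enter (3,6) at t=1.3600
    y: enter (3,7) at t=1.4549
    y: enter (3,8) at t=2.6096
    x: enter (2,8) at t=3.3600 ← occupied
  → r_2 = 3.3600
beam 3: φ=90°, α=210°
  dir = (cos 210°, sin 210°) = (-0.8660, -0.5000); from cell (4,5)
  next x-line at t=0.7852, next y-line at t=1.4800; Δt_x=1.1547, Δt_y=2.0000
    x: enter (3,5) at t=0.7852
    y: enter (3,4) at t=1.4800
    x: enter (2,4) at t=1.9399
    x: enter (1,4) at t=3.0946
    y: enter (1,3) at t=3.4800
    x: enter (0,3) at t=4.2493 ← occupied
  → r_3 = 4.2493

ranges = [0.5200, 3.3600, 4.2493]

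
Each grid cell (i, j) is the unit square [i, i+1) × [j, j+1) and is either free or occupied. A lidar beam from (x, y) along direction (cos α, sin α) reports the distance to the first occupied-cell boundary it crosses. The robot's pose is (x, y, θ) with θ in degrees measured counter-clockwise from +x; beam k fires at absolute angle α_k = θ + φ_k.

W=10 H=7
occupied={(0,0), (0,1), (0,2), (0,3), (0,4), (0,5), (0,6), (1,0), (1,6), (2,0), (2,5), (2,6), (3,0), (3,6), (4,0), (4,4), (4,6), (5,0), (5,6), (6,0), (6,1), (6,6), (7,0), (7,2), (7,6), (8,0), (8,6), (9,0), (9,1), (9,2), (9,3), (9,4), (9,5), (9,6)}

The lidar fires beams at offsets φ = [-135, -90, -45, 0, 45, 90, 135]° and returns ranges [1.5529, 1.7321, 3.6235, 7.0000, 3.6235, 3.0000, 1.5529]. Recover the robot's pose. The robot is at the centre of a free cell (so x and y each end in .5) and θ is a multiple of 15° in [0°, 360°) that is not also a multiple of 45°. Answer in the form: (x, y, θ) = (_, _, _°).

(x, y, θ) = (2.5, 2.5, 30°)

Enumerate (i+0.5, j+0.5, θ) over the 36 free cells and 16 admissible headings. For each, cast all 7 beams and compare to the given ranges.
  (7.5, 3.5, 150°): beam 2 = 2.8868 ≠ 1.7321 ✗
  (3.5, 1.5, 330°): beam 1 = 1.9319 ≠ 1.5529 ✗
  (2.5, 2.5, 15°): beam 1 = 1.7321 ≠ 1.5529 ✗
  …
  (2.5, 2.5, 30°): r_1=1.5529, r_2=1.7321, r_3=3.6235, r_4=7.0000, r_5=3.6235, r_6=3.0000, r_7=1.5529 — all match ✓
Unique over the lattice → pose = (2.5, 2.5, 30°).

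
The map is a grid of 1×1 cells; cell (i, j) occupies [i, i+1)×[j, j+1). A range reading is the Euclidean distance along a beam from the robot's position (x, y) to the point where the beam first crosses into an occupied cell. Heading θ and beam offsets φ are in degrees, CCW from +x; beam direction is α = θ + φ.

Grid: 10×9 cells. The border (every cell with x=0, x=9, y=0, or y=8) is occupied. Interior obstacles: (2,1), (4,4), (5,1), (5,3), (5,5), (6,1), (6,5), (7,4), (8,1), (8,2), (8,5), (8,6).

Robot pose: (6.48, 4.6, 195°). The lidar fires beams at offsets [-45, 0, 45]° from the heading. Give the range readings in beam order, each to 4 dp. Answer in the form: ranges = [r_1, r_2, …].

beam 1: φ=-45°, α=150°
  cosα=-0.8660 sinα=0.5000 | (6,4) | tMaxX 0.5543 tMaxY 0.8000 | tΔX 1.1547 tΔY 2.0000
    t=0.5543 [x] (5,4)
    t=0.8000 [y] (5,5) — stop
  → r_1 = 0.8000
beam 2: φ=0°, α=195°
  cosα=-0.9659 sinα=-0.2588 | (6,4) | tMaxX 0.4969 tMaxY 2.3182 | tΔX 1.0353 tΔY 3.8637
    t=0.4969 [x] (5,4)
    t=1.5322 [x] (4,4) — stop
  → r_2 = 1.5322
beam 3: φ=45°, α=240°
  cosα=-0.5000 sinα=-0.8660 | (6,4) | tMaxX 0.9600 tMaxY 0.6928 | tΔX 2.0000 tΔY 1.1547
    t=0.6928 [y] (6,3)
    t=0.9600 [x] (5,3) — stop
  → r_3 = 0.9600

ranges = [0.8000, 1.5322, 0.9600]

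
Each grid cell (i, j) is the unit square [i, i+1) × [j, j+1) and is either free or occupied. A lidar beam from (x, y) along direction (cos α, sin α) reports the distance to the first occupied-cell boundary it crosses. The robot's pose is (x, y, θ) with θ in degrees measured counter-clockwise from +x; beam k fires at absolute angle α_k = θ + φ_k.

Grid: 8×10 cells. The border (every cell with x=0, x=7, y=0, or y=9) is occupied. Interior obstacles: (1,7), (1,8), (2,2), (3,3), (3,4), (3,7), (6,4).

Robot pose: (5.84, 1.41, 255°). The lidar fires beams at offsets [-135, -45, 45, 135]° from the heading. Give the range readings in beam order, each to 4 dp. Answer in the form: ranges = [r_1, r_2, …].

beam 1: φ=-135°, α=120°
  direction (-0.5000, 0.8660); cell (5,1); t to first gridline: x 1.6800, y 0.6813 (then +2.0000 / +1.1547)
    (5,2) via y @ 0.6813
    (4,2) via x @ 1.6800
    (4,3) via y @ 1.8360
    (4,4) via y @ 2.9907
    (3,4) via x @ 3.6800  # hit
  → r_1 = 3.6800
beam 2: φ=-45°, α=210°
  direction (-0.8660, -0.5000); cell (5,1); t to first gridline: x 0.9699, y 0.8200 (then +1.1547 / +2.0000)
    (5,0) via y @ 0.8200  # hit
  → r_2 = 0.8200
beam 3: φ=45°, α=300°
  direction (0.5000, -0.8660); cell (5,1); t to first gridline: x 0.3200, y 0.4734 (then +2.0000 / +1.1547)
    (6,1) via x @ 0.3200
    (6,0) via y @ 0.4734  # hit
  → r_3 = 0.4734
beam 4: φ=135°, α=30°
  direction (0.8660, 0.5000); cell (5,1); t to first gridline: x 0.1848, y 1.1800 (then +1.1547 / +2.0000)
    (6,1) via x @ 0.1848
    (6,2) via y @ 1.1800
    (7,2) via x @ 1.3395  # hit
  → r_4 = 1.3395

ranges = [3.6800, 0.8200, 0.4734, 1.3395]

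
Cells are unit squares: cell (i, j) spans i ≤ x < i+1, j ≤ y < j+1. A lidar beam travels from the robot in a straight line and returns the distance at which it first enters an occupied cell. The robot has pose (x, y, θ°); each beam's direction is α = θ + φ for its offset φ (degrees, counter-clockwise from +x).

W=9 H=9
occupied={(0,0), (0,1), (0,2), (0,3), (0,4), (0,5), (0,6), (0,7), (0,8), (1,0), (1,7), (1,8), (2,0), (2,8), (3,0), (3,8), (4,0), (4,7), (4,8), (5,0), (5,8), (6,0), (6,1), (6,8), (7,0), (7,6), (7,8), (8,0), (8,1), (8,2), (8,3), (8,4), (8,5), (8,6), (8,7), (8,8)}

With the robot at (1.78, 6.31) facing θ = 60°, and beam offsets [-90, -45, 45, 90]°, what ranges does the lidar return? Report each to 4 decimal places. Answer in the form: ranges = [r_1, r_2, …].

ranges = [7.1822, 2.6660, 0.7143, 0.9007]

beam 1: φ=-90°, α=330°
  dir = (cos 330°, sin 330°) = (0.8660, -0.5000); from cell (1,6)
  next x-line at t=0.2540, next y-line at t=0.6200; Δt_x=1.1547, Δt_y=2.0000
    x: enter (2,6) at t=0.2540
    y: enter (2,5) at t=0.6200
    x: enter (3,5) at t=1.4087
    x: enter (4,5) at t=2.5634
    y: enter (4,4) at t=2.6200
    x: enter (5,4) at t=3.7181
    y: enter (5,3) at t=4.6200
    x: enter (6,3) at t=4.8728
    x: enter (7,3) at t=6.0275
    y: enter (7,2) at t=6.6200
    x: enter (8,2) at t=7.1822 ← occupied
  → r_1 = 7.1822
beam 2: φ=-45°, α=15°
  dir = (cos 15°, sin 15°) = (0.9659, 0.2588); from cell (1,6)
  next x-line at t=0.2278, next y-line at t=2.6660; Δt_x=1.0353, Δt_y=3.8637
    x: enter (2,6) at t=0.2278
    x: enter (3,6) at t=1.2630
    x: enter (4,6) at t=2.2983
    y: enter (4,7) at t=2.6660 ← occupied
  → r_2 = 2.6660
beam 3: φ=45°, α=105°
  dir = (cos 105°, sin 105°) = (-0.2588, 0.9659); from cell (1,6)
  next x-line at t=3.0137, next y-line at t=0.7143; Δt_x=3.8637, Δt_y=1.0353
    y: enter (1,7) at t=0.7143 ← occupied
  → r_3 = 0.7143
beam 4: φ=90°, α=150°
  dir = (cos 150°, sin 150°) = (-0.8660, 0.5000); from cell (1,6)
  next x-line at t=0.9007, next y-line at t=1.3800; Δt_x=1.1547, Δt_y=2.0000
    x: enter (0,6) at t=0.9007 ← occupied
  → r_4 = 0.9007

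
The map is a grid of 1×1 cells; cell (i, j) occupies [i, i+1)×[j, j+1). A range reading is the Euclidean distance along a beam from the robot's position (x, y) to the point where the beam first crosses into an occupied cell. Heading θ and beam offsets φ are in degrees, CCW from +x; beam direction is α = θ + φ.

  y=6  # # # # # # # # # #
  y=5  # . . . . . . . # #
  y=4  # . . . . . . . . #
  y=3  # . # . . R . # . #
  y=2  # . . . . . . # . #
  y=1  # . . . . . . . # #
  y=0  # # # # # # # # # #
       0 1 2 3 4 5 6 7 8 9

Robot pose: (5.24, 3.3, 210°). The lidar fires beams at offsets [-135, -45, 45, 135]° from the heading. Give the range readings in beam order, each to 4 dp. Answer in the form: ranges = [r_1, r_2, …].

beam 1: φ=-135°, α=75°
  d=(0.2588,0.9659)  start (5,3)  tX=2.9364 tY=0.7247  stride 1/|dx|=3.8637 1/|dy|=1.0353
    cross y-line → (5,4), t=0.7247
    cross y-line → (5,5), t=1.7600
    cross y-line → (5,6), t=2.7952 (wall)
  → r_1 = 2.7952
beam 2: φ=-45°, α=165°
  d=(-0.9659,0.2588)  start (5,3)  tX=0.2485 tY=2.7046  stride 1/|dx|=1.0353 1/|dy|=3.8637
    cross x-line → (4,3), t=0.2485
    cross x-line → (3,3), t=1.2837
    cross x-line → (2,3), t=2.3190 (wall)
  → r_2 = 2.3190
beam 3: φ=45°, α=255°
  d=(-0.2588,-0.9659)  start (5,3)  tX=0.9273 tY=0.3106  stride 1/|dx|=3.8637 1/|dy|=1.0353
    cross y-line → (5,2), t=0.3106
    cross x-line → (4,2), t=0.9273
    cross y-line → (4,1), t=1.3459
    cross y-line → (4,0), t=2.3811 (wall)
  → r_3 = 2.3811
beam 4: φ=135°, α=345°
  d=(0.9659,-0.2588)  start (5,3)  tX=0.7868 tY=1.1591  stride 1/|dx|=1.0353 1/|dy|=3.8637
    cross x-line → (6,3), t=0.7868
    cross y-line → (6,2), t=1.1591
    cross x-line → (7,2), t=1.8221 (wall)
  → r_4 = 1.8221

ranges = [2.7952, 2.3190, 2.3811, 1.8221]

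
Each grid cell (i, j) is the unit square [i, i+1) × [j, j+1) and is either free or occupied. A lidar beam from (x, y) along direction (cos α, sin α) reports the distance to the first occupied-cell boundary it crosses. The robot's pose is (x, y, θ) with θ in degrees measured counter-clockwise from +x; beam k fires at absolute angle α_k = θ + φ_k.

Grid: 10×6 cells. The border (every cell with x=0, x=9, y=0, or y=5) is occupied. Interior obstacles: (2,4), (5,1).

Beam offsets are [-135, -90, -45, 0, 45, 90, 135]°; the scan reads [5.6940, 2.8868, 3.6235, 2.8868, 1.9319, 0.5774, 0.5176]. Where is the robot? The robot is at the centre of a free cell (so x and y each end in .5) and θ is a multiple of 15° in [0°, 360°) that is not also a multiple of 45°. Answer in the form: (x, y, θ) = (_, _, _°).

Enumerate (i+0.5, j+0.5, θ) over the 30 free cells and 16 admissible headings. For each, cast all 7 beams and compare to the given ranges.
  (6.5, 4.5, 285°): beam 1 = 1.0000 ≠ 5.6940 ✗
  (3.5, 3.5, 165°): beam 1 = 3.0000 ≠ 5.6940 ✗
  (6.5, 2.5, 240°): beam 1 = 2.5882 ≠ 5.6940 ✗
  (4.5, 4.5, 120°): beam 1 = 4.6587 ≠ 5.6940 ✗
  …
  (6.5, 4.5, 330°): r_1=5.6940, r_2=2.8868, r_3=3.6235, r_4=2.8868, r_5=1.9319, r_6=0.5774, r_7=0.5176 — all match ✓
Only this pose fits every beam.

(x, y, θ) = (6.5, 4.5, 330°)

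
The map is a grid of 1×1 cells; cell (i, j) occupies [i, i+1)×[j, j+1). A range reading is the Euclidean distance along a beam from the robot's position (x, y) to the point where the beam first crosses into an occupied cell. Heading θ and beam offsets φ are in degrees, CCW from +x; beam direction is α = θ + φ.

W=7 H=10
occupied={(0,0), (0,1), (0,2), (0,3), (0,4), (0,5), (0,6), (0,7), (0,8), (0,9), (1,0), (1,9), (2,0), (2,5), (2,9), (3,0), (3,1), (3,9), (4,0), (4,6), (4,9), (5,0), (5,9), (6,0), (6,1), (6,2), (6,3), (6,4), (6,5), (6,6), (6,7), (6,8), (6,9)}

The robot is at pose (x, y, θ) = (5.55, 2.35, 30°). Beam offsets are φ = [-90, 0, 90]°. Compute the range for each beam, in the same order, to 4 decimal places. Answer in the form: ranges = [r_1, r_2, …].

ranges = [0.9000, 0.5196, 7.6788]

beam 1: φ=-90°, α=300°
  direction (0.5000, -0.8660); cell (5,2); t to first gridline: x 0.9000, y 0.4041 (then +2.0000 / +1.1547)
    (5,1) via y @ 0.4041
    (6,1) via x @ 0.9000  # hit
  → r_1 = 0.9000
beam 2: φ=0°, α=30°
  direction (0.8660, 0.5000); cell (5,2); t to first gridline: x 0.5196, y 1.3000 (then +1.1547 / +2.0000)
    (6,2) via x @ 0.5196  # hit
  → r_2 = 0.5196
beam 3: φ=90°, α=120°
  direction (-0.5000, 0.8660); cell (5,2); t to first gridline: x 1.1000, y 0.7506 (then +2.0000 / +1.1547)
    (5,3) via y @ 0.7506
    (4,3) via x @ 1.1000
    (4,4) via y @ 1.9053
    (4,5) via y @ 3.0600
    (3,5) via x @ 3.1000
    (3,6) via y @ 4.2147
    (2,6) via x @ 5.1000
    (2,7) via y @ 5.3694
    (2,8) via y @ 6.5241
    (1,8) via x @ 7.1000
    (1,9) via y @ 7.6788  # hit
  → r_3 = 7.6788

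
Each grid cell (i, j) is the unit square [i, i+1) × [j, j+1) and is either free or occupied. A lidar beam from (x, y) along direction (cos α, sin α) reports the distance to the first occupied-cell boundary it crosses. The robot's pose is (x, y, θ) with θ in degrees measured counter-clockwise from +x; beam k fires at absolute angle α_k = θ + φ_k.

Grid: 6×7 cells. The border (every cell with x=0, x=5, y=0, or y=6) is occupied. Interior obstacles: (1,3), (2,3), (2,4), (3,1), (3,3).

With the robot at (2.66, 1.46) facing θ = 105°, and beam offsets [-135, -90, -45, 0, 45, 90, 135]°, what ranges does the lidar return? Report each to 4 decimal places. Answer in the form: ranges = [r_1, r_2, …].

ranges = [0.3926, 0.3520, 1.7782, 1.5943, 1.9168, 1.7186, 0.5312]

beam 1: φ=-135°, α=330°
  d=(0.8660,-0.5000)  start (2,1)  tX=0.3926 tY=0.9200  stride 1/|dx|=1.1547 1/|dy|=2.0000
    cross x-line → (3,1), t=0.3926 (wall)
  → r_1 = 0.3926
beam 2: φ=-90°, α=15°
  d=(0.9659,0.2588)  start (2,1)  tX=0.3520 tY=2.0864  stride 1/|dx|=1.0353 1/|dy|=3.8637
    cross x-line → (3,1), t=0.3520 (wall)
  → r_2 = 0.3520
beam 3: φ=-45°, α=60°
  d=(0.5000,0.8660)  start (2,1)  tX=0.6800 tY=0.6235  stride 1/|dx|=2.0000 1/|dy|=1.1547
    cross y-line → (2,2), t=0.6235
    cross x-line → (3,2), t=0.6800
    cross y-line → (3,3), t=1.7782 (wall)
  → r_3 = 1.7782
beam 4: φ=0°, α=105°
  d=(-0.2588,0.9659)  start (2,1)  tX=2.5500 tY=0.5590  stride 1/|dx|=3.8637 1/|dy|=1.0353
    cross y-line → (2,2), t=0.5590
    cross y-line → (2,3), t=1.5943 (wall)
  → r_4 = 1.5943
beam 5: φ=45°, α=150°
  d=(-0.8660,0.5000)  start (2,1)  tX=0.7621 tY=1.0800  stride 1/|dx|=1.1547 1/|dy|=2.0000
    cross x-line → (1,1), t=0.7621
    cross y-line → (1,2), t=1.0800
    cross x-line → (0,2), t=1.9168 (wall)
  → r_5 = 1.9168
beam 6: φ=90°, α=195°
  d=(-0.9659,-0.2588)  start (2,1)  tX=0.6833 tY=1.7773  stride 1/|dx|=1.0353 1/|dy|=3.8637
    cross x-line → (1,1), t=0.6833
    cross x-line → (0,1), t=1.7186 (wall)
  → r_6 = 1.7186
beam 7: φ=135°, α=240°
  d=(-0.5000,-0.8660)  start (2,1)  tX=1.3200 tY=0.5312  stride 1/|dx|=2.0000 1/|dy|=1.1547
    cross y-line → (2,0), t=0.5312 (wall)
  → r_7 = 0.5312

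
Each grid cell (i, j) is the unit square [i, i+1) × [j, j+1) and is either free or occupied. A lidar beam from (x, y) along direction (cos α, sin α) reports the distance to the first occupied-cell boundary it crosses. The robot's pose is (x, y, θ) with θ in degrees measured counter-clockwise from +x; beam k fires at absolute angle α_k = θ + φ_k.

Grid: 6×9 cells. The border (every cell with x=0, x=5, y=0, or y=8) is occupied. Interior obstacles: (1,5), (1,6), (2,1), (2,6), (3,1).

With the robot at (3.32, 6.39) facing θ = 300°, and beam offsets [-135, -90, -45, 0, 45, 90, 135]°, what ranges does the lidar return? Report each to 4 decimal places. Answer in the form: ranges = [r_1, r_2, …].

beam 1: φ=-135°, α=165°
  dir = (cos 165°, sin 165°) = (-0.9659, 0.2588); from cell (3,6)
  next x-line at t=0.3313, next y-line at t=2.3569; Δt_x=1.0353, Δt_y=3.8637
    x: enter (2,6) at t=0.3313 ← occupied
  → r_1 = 0.3313
beam 2: φ=-90°, α=210°
  dir = (cos 210°, sin 210°) = (-0.8660, -0.5000); from cell (3,6)
  next x-line at t=0.3695, next y-line at t=0.7800; Δt_x=1.1547, Δt_y=2.0000
    x: enter (2,6) at t=0.3695 ← occupied
  → r_2 = 0.3695
beam 3: φ=-45°, α=255°
  dir = (cos 255°, sin 255°) = (-0.2588, -0.9659); from cell (3,6)
  next x-line at t=1.2364, next y-line at t=0.4038; Δt_x=3.8637, Δt_y=1.0353
    y: enter (3,5) at t=0.4038
    x: enter (2,5) at t=1.2364
    y: enter (2,4) at t=1.4390
    y: enter (2,3) at t=2.4743
    y: enter (2,2) at t=3.5096
    y: enter (2,1) at t=4.5449 ← occupied
  → r_3 = 4.5449
beam 4: φ=0°, α=300°
  dir = (cos 300°, sin 300°) = (0.5000, -0.8660); from cell (3,6)
  next x-line at t=1.3600, next y-line at t=0.4503; Δt_x=2.0000, Δt_y=1.1547
    y: enter (3,5) at t=0.4503
    x: enter (4,5) at t=1.3600
    y: enter (4,4) at t=1.6050
    y: enter (4,3) at t=2.7597
    x: enter (5,3) at t=3.3600 ← occupied
  → r_4 = 3.3600
beam 5: φ=45°, α=345°
  dir = (cos 345°, sin 345°) = (0.9659, -0.2588); from cell (3,6)
  next x-line at t=0.7040, next y-line at t=1.5068; Δt_x=1.0353, Δt_y=3.8637
    x: enter (4,6) at t=0.7040
    y: enter (4,5) at t=1.5068
    x: enter (5,5) at t=1.7393 ← occupied
  → r_5 = 1.7393
beam 6: φ=90°, α=30°
  dir = (cos 30°, sin 30°) = (0.8660, 0.5000); from cell (3,6)
  next x-line at t=0.7852, next y-line at t=1.2200; Δt_x=1.1547, Δt_y=2.0000
    x: enter (4,6) at t=0.7852
    y: enter (4,7) at t=1.2200
    x: enter (5,7) at t=1.9399 ← occupied
  → r_6 = 1.9399
beam 7: φ=135°, α=75°
  dir = (cos 75°, sin 75°) = (0.2588, 0.9659); from cell (3,6)
  next x-line at t=2.6273, next y-line at t=0.6315; Δt_x=3.8637, Δt_y=1.0353
    y: enter (3,7) at t=0.6315
    y: enter (3,8) at t=1.6668 ← occupied
  → r_7 = 1.6668

ranges = [0.3313, 0.3695, 4.5449, 3.3600, 1.7393, 1.9399, 1.6668]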